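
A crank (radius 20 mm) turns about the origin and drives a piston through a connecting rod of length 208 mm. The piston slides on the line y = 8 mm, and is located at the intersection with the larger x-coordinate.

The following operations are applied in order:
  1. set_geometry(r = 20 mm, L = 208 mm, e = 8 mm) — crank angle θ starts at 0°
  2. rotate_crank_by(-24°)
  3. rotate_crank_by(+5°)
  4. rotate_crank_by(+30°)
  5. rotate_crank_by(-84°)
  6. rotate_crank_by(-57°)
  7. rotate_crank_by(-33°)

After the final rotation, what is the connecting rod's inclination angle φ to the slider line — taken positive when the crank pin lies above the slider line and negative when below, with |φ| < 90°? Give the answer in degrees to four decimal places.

-3.8172

set_geometry: r = 20 mm, L = 208 mm, e = 8 mm; θ ← 0°
rotate_crank_by(-24°): θ ← 0° -24° = -24°
rotate_crank_by(+5°): θ ← -24° +5° = -19°
rotate_crank_by(+30°): θ ← -19° +30° = 11°
rotate_crank_by(-84°): θ ← 11° -84° = -73°
rotate_crank_by(-57°): θ ← -73° -57° = -130°
rotate_crank_by(-33°): θ ← -130° -33° = -163°
crank pin P = (r cos θ, r sin θ) = (-19.126095, -5.847434)
h = r sin θ − e = -5.847434 − 8 = -13.847434
sin φ = h / L = -13.847434 / 208 = -0.06657420
φ = arcsin(-0.06657420) = -3.817244°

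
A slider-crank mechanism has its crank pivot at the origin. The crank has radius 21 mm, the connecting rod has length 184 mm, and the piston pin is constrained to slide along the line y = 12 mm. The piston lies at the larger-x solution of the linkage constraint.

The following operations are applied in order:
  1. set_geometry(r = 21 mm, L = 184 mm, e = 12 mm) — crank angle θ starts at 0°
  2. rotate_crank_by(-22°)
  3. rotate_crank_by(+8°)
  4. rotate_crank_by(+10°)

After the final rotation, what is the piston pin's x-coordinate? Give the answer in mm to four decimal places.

set_geometry: r = 21 mm, L = 184 mm, e = 12 mm; θ ← 0°
rotate_crank_by(-22°): θ ← 0° -22° = -22°
rotate_crank_by(+8°): θ ← -22° +8° = -14°
rotate_crank_by(+10°): θ ← -14° +10° = -4°
crank pin P = (r cos θ, r sin θ) = (20.948845, -1.464886)
h = r sin θ − e = -1.464886 − 12 = -13.464886
x = r cos θ + √(L² − h²) = 20.948845 + √(33856.0 − 181.3032) = 20.948845 + 183.506667 = 204.455512

204.4555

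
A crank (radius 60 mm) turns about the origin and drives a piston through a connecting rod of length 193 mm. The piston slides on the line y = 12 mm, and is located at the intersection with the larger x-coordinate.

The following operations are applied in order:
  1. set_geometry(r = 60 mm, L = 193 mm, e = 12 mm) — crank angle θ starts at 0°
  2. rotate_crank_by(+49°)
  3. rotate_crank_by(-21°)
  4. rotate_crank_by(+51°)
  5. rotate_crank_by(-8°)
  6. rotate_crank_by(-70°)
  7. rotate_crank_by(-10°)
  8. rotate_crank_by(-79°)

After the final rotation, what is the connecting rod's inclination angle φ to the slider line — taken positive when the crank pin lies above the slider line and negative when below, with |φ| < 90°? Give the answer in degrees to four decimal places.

-21.8926

set_geometry: r = 60 mm, L = 193 mm, e = 12 mm; θ ← 0°
rotate_crank_by(+49°): θ ← 0° +49° = 49°
rotate_crank_by(-21°): θ ← 49° -21° = 28°
rotate_crank_by(+51°): θ ← 28° +51° = 79°
rotate_crank_by(-8°): θ ← 79° -8° = 71°
rotate_crank_by(-70°): θ ← 71° -70° = 1°
rotate_crank_by(-10°): θ ← 1° -10° = -9°
rotate_crank_by(-79°): θ ← -9° -79° = -88°
crank pin P = (r cos θ, r sin θ) = (2.093970, -59.963450)
h = r sin θ − e = -59.963450 − 12 = -71.963450
sin φ = h / L = -71.963450 / 193 = -0.37286761
φ = arcsin(-0.37286761) = -21.892580°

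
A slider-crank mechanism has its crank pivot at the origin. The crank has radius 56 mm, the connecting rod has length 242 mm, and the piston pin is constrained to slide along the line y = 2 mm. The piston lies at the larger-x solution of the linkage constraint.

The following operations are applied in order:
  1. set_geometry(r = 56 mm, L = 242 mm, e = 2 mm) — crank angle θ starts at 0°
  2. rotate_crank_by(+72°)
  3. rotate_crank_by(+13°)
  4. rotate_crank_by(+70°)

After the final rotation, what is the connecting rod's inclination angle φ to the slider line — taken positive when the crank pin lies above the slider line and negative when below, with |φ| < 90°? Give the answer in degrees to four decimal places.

set_geometry: r = 56 mm, L = 242 mm, e = 2 mm; θ ← 0°
rotate_crank_by(+72°): θ ← 0° +72° = 72°
rotate_crank_by(+13°): θ ← 72° +13° = 85°
rotate_crank_by(+70°): θ ← 85° +70° = 155°
crank pin P = (r cos θ, r sin θ) = (-50.753236, 23.666623)
h = r sin θ − e = 23.666623 − 2 = 21.666623
sin φ = h / L = 21.666623 / 242 = 0.08953150
φ = arcsin(0.08953150) = 5.136655°

5.1367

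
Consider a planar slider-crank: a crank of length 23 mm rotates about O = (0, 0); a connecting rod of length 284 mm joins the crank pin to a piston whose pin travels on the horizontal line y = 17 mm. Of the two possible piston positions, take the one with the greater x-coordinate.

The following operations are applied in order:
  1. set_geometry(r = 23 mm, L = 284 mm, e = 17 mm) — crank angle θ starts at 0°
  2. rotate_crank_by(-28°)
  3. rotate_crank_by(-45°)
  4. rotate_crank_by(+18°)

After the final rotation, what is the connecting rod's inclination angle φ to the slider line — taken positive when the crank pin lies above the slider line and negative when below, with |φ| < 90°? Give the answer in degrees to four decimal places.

set_geometry: r = 23 mm, L = 284 mm, e = 17 mm; θ ← 0°
rotate_crank_by(-28°): θ ← 0° -28° = -28°
rotate_crank_by(-45°): θ ← -28° -45° = -73°
rotate_crank_by(+18°): θ ← -73° +18° = -55°
crank pin P = (r cos θ, r sin θ) = (13.192258, -18.840497)
h = r sin θ − e = -18.840497 − 17 = -35.840497
sin φ = h / L = -35.840497 / 284 = -0.12619893
φ = arcsin(-0.12619893) = -7.249998°

-7.2500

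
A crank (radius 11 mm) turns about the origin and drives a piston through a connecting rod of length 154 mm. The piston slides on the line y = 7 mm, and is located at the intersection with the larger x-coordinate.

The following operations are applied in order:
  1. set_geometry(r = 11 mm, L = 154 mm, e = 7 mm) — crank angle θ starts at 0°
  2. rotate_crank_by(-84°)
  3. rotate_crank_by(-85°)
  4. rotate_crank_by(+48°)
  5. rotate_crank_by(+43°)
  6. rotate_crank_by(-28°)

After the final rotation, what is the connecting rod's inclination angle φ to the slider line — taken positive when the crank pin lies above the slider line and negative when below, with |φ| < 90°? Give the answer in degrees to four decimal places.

-6.5526

set_geometry: r = 11 mm, L = 154 mm, e = 7 mm; θ ← 0°
rotate_crank_by(-84°): θ ← 0° -84° = -84°
rotate_crank_by(-85°): θ ← -84° -85° = -169°
rotate_crank_by(+48°): θ ← -169° +48° = -121°
rotate_crank_by(+43°): θ ← -121° +43° = -78°
rotate_crank_by(-28°): θ ← -78° -28° = -106°
crank pin P = (r cos θ, r sin θ) = (-3.032011, -10.573879)
h = r sin θ − e = -10.573879 − 7 = -17.573879
sin φ = h / L = -17.573879 / 154 = -0.11411610
φ = arcsin(-0.11411610) = -6.552645°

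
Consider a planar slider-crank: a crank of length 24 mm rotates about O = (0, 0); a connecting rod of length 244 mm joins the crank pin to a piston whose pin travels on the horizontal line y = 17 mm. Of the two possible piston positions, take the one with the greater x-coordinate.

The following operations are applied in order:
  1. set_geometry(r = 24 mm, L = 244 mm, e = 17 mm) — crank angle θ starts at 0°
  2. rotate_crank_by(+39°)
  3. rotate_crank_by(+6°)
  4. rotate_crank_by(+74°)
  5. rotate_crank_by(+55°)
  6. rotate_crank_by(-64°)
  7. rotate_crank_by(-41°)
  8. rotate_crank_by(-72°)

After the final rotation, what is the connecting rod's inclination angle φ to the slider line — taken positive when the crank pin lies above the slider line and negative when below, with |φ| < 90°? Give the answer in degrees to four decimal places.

set_geometry: r = 24 mm, L = 244 mm, e = 17 mm; θ ← 0°
rotate_crank_by(+39°): θ ← 0° +39° = 39°
rotate_crank_by(+6°): θ ← 39° +6° = 45°
rotate_crank_by(+74°): θ ← 45° +74° = 119°
rotate_crank_by(+55°): θ ← 119° +55° = 174°
rotate_crank_by(-64°): θ ← 174° -64° = 110°
rotate_crank_by(-41°): θ ← 110° -41° = 69°
rotate_crank_by(-72°): θ ← 69° -72° = -3°
crank pin P = (r cos θ, r sin θ) = (23.967109, -1.256063)
h = r sin θ − e = -1.256063 − 17 = -18.256063
sin φ = h / L = -18.256063 / 244 = -0.07481993
φ = arcsin(-0.07481993) = -4.290876°

-4.2909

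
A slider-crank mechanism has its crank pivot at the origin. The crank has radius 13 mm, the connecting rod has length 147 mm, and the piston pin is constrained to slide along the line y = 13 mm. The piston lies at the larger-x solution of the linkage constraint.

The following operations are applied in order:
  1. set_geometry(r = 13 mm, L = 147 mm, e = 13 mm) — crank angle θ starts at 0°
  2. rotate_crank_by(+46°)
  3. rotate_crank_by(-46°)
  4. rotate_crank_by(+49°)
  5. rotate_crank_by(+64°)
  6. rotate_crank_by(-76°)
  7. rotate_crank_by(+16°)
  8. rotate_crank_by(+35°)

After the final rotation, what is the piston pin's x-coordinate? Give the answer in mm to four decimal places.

set_geometry: r = 13 mm, L = 147 mm, e = 13 mm; θ ← 0°
rotate_crank_by(+46°): θ ← 0° +46° = 46°
rotate_crank_by(-46°): θ ← 46° -46° = 0°
rotate_crank_by(+49°): θ ← 0° +49° = 49°
rotate_crank_by(+64°): θ ← 49° +64° = 113°
rotate_crank_by(-76°): θ ← 113° -76° = 37°
rotate_crank_by(+16°): θ ← 37° +16° = 53°
rotate_crank_by(+35°): θ ← 53° +35° = 88°
crank pin P = (r cos θ, r sin θ) = (0.453693, 12.992081)
h = r sin θ − e = 12.992081 − 13 = -0.007919
x = r cos θ + √(L² − h²) = 0.453693 + √(21609.0 − 0.0001) = 0.453693 + 147.000000 = 147.453693

147.4537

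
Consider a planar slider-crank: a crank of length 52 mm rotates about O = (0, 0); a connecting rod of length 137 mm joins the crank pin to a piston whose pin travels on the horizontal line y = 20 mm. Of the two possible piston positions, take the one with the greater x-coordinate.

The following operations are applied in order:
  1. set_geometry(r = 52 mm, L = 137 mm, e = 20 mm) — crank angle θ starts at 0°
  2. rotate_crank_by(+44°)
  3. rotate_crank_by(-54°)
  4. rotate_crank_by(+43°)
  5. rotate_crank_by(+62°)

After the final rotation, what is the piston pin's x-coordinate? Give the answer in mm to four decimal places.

set_geometry: r = 52 mm, L = 137 mm, e = 20 mm; θ ← 0°
rotate_crank_by(+44°): θ ← 0° +44° = 44°
rotate_crank_by(-54°): θ ← 44° -54° = -10°
rotate_crank_by(+43°): θ ← -10° +43° = 33°
rotate_crank_by(+62°): θ ← 33° +62° = 95°
crank pin P = (r cos θ, r sin θ) = (-4.532099, 51.802124)
h = r sin θ − e = 51.802124 − 20 = 31.802124
x = r cos θ + √(L² − h²) = -4.532099 + √(18769.0 − 1011.3751) = -4.532099 + 133.257739 = 128.725640

128.7256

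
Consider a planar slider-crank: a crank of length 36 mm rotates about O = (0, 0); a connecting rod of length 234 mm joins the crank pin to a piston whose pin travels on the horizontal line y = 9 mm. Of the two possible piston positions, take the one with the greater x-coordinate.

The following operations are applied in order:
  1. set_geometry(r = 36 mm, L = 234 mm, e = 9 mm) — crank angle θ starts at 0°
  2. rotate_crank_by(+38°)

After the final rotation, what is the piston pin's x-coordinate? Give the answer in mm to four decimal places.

set_geometry: r = 36 mm, L = 234 mm, e = 9 mm; θ ← 0°
rotate_crank_by(+38°): θ ← 0° +38° = 38°
crank pin P = (r cos θ, r sin θ) = (28.368387, 22.163813)
h = r sin θ − e = 22.163813 − 9 = 13.163813
x = r cos θ + √(L² − h²) = 28.368387 + √(54756.0 − 173.2860) = 28.368387 + 233.629437 = 261.997825

261.9978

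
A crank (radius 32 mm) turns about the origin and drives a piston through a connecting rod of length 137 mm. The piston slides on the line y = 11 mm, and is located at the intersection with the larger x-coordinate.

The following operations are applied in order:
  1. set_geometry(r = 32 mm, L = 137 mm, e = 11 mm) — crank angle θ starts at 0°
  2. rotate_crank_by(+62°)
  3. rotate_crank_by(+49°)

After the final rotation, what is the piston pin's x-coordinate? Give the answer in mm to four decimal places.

set_geometry: r = 32 mm, L = 137 mm, e = 11 mm; θ ← 0°
rotate_crank_by(+62°): θ ← 0° +62° = 62°
rotate_crank_by(+49°): θ ← 62° +49° = 111°
crank pin P = (r cos θ, r sin θ) = (-11.467774, 29.874574)
h = r sin θ − e = 29.874574 − 11 = 18.874574
x = r cos θ + √(L² − h²) = -11.467774 + √(18769.0 − 356.2495) = -11.467774 + 135.693590 = 124.225816

124.2258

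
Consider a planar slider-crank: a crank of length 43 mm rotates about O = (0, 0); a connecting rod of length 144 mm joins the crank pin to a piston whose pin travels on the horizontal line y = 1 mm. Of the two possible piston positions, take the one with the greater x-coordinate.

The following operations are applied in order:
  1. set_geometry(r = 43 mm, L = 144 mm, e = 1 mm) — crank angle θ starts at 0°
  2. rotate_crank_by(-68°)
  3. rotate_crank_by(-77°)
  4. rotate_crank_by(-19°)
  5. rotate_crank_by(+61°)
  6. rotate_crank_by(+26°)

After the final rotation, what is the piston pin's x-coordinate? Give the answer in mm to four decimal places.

147.1348

set_geometry: r = 43 mm, L = 144 mm, e = 1 mm; θ ← 0°
rotate_crank_by(-68°): θ ← 0° -68° = -68°
rotate_crank_by(-77°): θ ← -68° -77° = -145°
rotate_crank_by(-19°): θ ← -145° -19° = -164°
rotate_crank_by(+61°): θ ← -164° +61° = -103°
rotate_crank_by(+26°): θ ← -103° +26° = -77°
crank pin P = (r cos θ, r sin θ) = (9.672895, -41.897913)
h = r sin θ − e = -41.897913 − 1 = -42.897913
x = r cos θ + √(L² − h²) = 9.672895 + √(20736.0 − 1840.2309) = 9.672895 + 137.461882 = 147.134778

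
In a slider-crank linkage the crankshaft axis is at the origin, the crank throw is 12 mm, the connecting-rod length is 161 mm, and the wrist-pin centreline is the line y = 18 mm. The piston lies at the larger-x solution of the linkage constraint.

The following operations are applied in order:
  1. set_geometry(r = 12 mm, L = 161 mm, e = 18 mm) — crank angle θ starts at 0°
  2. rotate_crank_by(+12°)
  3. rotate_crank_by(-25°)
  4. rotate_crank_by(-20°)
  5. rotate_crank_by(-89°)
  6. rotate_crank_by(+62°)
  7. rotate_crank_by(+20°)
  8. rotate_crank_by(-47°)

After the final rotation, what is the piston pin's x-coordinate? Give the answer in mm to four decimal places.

158.8114

set_geometry: r = 12 mm, L = 161 mm, e = 18 mm; θ ← 0°
rotate_crank_by(+12°): θ ← 0° +12° = 12°
rotate_crank_by(-25°): θ ← 12° -25° = -13°
rotate_crank_by(-20°): θ ← -13° -20° = -33°
rotate_crank_by(-89°): θ ← -33° -89° = -122°
rotate_crank_by(+62°): θ ← -122° +62° = -60°
rotate_crank_by(+20°): θ ← -60° +20° = -40°
rotate_crank_by(-47°): θ ← -40° -47° = -87°
crank pin P = (r cos θ, r sin θ) = (0.628031, -11.983554)
h = r sin θ − e = -11.983554 − 18 = -29.983554
x = r cos θ + √(L² − h²) = 0.628031 + √(25921.0 − 899.0135) = 0.628031 + 158.183395 = 158.811427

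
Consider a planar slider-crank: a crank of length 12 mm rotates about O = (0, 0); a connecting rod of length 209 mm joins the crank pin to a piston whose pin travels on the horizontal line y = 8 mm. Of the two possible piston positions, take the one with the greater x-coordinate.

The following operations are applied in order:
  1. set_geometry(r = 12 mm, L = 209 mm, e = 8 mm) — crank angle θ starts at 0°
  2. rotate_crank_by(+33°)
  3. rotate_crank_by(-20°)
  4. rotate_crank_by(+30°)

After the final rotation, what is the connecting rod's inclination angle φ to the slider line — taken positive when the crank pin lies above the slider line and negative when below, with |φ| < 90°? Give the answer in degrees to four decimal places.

0.0504

set_geometry: r = 12 mm, L = 209 mm, e = 8 mm; θ ← 0°
rotate_crank_by(+33°): θ ← 0° +33° = 33°
rotate_crank_by(-20°): θ ← 33° -20° = 13°
rotate_crank_by(+30°): θ ← 13° +30° = 43°
crank pin P = (r cos θ, r sin θ) = (8.776244, 8.183980)
h = r sin θ − e = 8.183980 − 8 = 0.183980
sin φ = h / L = 0.183980 / 209 = 0.00088029
φ = arcsin(0.00088029) = 0.050437°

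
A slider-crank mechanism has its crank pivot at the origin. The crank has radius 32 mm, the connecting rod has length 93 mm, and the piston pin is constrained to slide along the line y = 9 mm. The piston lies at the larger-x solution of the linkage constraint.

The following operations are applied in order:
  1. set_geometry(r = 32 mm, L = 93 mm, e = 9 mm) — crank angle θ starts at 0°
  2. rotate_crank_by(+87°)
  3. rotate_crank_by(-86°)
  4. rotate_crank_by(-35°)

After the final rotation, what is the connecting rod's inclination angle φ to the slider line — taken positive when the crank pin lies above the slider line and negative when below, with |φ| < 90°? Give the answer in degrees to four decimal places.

set_geometry: r = 32 mm, L = 93 mm, e = 9 mm; θ ← 0°
rotate_crank_by(+87°): θ ← 0° +87° = 87°
rotate_crank_by(-86°): θ ← 87° -86° = 1°
rotate_crank_by(-35°): θ ← 1° -35° = -34°
crank pin P = (r cos θ, r sin θ) = (26.529202, -17.894173)
h = r sin θ − e = -17.894173 − 9 = -26.894173
sin φ = h / L = -26.894173 / 93 = -0.28918465
φ = arcsin(-0.28918465) = -16.809149°

-16.8091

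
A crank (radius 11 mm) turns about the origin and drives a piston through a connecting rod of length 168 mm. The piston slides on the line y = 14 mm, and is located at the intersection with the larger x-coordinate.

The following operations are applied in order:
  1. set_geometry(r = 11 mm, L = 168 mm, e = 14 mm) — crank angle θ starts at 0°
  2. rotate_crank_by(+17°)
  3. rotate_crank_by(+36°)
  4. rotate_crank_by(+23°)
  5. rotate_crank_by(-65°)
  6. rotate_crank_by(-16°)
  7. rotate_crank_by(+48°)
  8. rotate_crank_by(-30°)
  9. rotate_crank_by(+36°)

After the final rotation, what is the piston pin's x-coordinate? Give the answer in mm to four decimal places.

175.1200

set_geometry: r = 11 mm, L = 168 mm, e = 14 mm; θ ← 0°
rotate_crank_by(+17°): θ ← 0° +17° = 17°
rotate_crank_by(+36°): θ ← 17° +36° = 53°
rotate_crank_by(+23°): θ ← 53° +23° = 76°
rotate_crank_by(-65°): θ ← 76° -65° = 11°
rotate_crank_by(-16°): θ ← 11° -16° = -5°
rotate_crank_by(+48°): θ ← -5° +48° = 43°
rotate_crank_by(-30°): θ ← 43° -30° = 13°
rotate_crank_by(+36°): θ ← 13° +36° = 49°
crank pin P = (r cos θ, r sin θ) = (7.216649, 8.301805)
h = r sin θ − e = 8.301805 − 14 = -5.698195
x = r cos θ + √(L² − h²) = 7.216649 + √(28224.0 − 32.4694) = 7.216649 + 167.903337 = 175.119986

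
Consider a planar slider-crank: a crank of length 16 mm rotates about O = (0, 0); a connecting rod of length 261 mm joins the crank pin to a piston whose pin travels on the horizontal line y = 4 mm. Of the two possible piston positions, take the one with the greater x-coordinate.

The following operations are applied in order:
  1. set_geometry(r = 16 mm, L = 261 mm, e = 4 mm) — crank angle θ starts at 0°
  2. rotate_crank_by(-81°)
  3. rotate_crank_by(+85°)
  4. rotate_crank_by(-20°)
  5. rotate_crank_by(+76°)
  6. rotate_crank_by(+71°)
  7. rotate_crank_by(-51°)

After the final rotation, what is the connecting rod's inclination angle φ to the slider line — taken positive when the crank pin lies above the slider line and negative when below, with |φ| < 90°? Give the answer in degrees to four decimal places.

2.5818

set_geometry: r = 16 mm, L = 261 mm, e = 4 mm; θ ← 0°
rotate_crank_by(-81°): θ ← 0° -81° = -81°
rotate_crank_by(+85°): θ ← -81° +85° = 4°
rotate_crank_by(-20°): θ ← 4° -20° = -16°
rotate_crank_by(+76°): θ ← -16° +76° = 60°
rotate_crank_by(+71°): θ ← 60° +71° = 131°
rotate_crank_by(-51°): θ ← 131° -51° = 80°
crank pin P = (r cos θ, r sin θ) = (2.778371, 15.756924)
h = r sin θ − e = 15.756924 − 4 = 11.756924
sin φ = h / L = 11.756924 / 261 = 0.04504569
φ = arcsin(0.04504569) = 2.581801°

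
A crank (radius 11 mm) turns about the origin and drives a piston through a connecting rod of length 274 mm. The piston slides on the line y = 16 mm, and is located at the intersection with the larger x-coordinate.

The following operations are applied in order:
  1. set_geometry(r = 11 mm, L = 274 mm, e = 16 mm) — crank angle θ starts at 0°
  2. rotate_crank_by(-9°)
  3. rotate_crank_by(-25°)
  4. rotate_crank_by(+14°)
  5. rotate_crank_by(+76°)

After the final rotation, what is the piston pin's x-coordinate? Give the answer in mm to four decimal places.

280.0647

set_geometry: r = 11 mm, L = 274 mm, e = 16 mm; θ ← 0°
rotate_crank_by(-9°): θ ← 0° -9° = -9°
rotate_crank_by(-25°): θ ← -9° -25° = -34°
rotate_crank_by(+14°): θ ← -34° +14° = -20°
rotate_crank_by(+76°): θ ← -20° +76° = 56°
crank pin P = (r cos θ, r sin θ) = (6.151122, 9.119413)
h = r sin θ − e = 9.119413 − 16 = -6.880587
x = r cos θ + √(L² − h²) = 6.151122 + √(75076.0 − 47.3425) = 6.151122 + 273.913595 = 280.064717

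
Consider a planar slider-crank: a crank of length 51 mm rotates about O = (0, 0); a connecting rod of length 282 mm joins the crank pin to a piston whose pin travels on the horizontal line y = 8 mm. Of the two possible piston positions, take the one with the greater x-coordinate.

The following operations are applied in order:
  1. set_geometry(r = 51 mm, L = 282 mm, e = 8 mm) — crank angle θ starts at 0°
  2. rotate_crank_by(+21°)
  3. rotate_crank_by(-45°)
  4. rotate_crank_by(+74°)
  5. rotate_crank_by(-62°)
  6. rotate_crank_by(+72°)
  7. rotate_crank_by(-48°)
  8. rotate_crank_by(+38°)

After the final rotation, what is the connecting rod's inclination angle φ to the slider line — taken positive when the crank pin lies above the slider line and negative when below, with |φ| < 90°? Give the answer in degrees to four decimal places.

set_geometry: r = 51 mm, L = 282 mm, e = 8 mm; θ ← 0°
rotate_crank_by(+21°): θ ← 0° +21° = 21°
rotate_crank_by(-45°): θ ← 21° -45° = -24°
rotate_crank_by(+74°): θ ← -24° +74° = 50°
rotate_crank_by(-62°): θ ← 50° -62° = -12°
rotate_crank_by(+72°): θ ← -12° +72° = 60°
rotate_crank_by(-48°): θ ← 60° -48° = 12°
rotate_crank_by(+38°): θ ← 12° +38° = 50°
crank pin P = (r cos θ, r sin θ) = (32.782168, 39.068267)
h = r sin θ − e = 39.068267 − 8 = 31.068267
sin φ = h / L = 31.068267 / 282 = 0.11017116
φ = arcsin(0.11017116) = 6.325182°

6.3252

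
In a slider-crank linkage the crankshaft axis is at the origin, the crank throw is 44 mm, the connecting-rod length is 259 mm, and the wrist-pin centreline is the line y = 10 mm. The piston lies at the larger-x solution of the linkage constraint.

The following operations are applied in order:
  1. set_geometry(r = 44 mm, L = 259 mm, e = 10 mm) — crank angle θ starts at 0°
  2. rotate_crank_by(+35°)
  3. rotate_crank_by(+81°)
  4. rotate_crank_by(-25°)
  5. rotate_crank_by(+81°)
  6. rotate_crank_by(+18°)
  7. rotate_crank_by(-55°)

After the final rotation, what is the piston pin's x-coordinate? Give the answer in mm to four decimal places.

227.0254

set_geometry: r = 44 mm, L = 259 mm, e = 10 mm; θ ← 0°
rotate_crank_by(+35°): θ ← 0° +35° = 35°
rotate_crank_by(+81°): θ ← 35° +81° = 116°
rotate_crank_by(-25°): θ ← 116° -25° = 91°
rotate_crank_by(+81°): θ ← 91° +81° = 172°
rotate_crank_by(+18°): θ ← 172° +18° = 190°
rotate_crank_by(-55°): θ ← 190° -55° = 135°
crank pin P = (r cos θ, r sin θ) = (-31.112698, 31.112698)
h = r sin θ − e = 31.112698 − 10 = 21.112698
x = r cos θ + √(L² − h²) = -31.112698 + √(67081.0 − 445.7460) = -31.112698 + 258.138052 = 227.025354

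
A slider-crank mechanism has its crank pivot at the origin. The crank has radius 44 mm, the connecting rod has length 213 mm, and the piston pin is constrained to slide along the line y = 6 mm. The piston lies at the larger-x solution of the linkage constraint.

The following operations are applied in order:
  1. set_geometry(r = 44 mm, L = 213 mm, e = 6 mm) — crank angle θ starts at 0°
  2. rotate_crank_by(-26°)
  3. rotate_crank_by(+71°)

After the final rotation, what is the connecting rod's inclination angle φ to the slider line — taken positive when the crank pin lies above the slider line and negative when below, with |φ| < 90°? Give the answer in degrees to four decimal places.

set_geometry: r = 44 mm, L = 213 mm, e = 6 mm; θ ← 0°
rotate_crank_by(-26°): θ ← 0° -26° = -26°
rotate_crank_by(+71°): θ ← -26° +71° = 45°
crank pin P = (r cos θ, r sin θ) = (31.112698, 31.112698)
h = r sin θ − e = 31.112698 − 6 = 25.112698
sin φ = h / L = 25.112698 / 213 = 0.11789999
φ = arcsin(0.11789999) = 6.770921°

6.7709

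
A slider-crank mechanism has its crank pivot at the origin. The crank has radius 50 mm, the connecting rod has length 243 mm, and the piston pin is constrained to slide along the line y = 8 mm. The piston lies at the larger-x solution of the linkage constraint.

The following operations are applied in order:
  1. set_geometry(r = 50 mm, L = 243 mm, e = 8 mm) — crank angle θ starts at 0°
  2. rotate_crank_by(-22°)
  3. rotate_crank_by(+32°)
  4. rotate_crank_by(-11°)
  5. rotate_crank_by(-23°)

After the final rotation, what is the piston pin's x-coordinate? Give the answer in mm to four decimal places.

set_geometry: r = 50 mm, L = 243 mm, e = 8 mm; θ ← 0°
rotate_crank_by(-22°): θ ← 0° -22° = -22°
rotate_crank_by(+32°): θ ← -22° +32° = 10°
rotate_crank_by(-11°): θ ← 10° -11° = -1°
rotate_crank_by(-23°): θ ← -1° -23° = -24°
crank pin P = (r cos θ, r sin θ) = (45.677273, -20.336832)
h = r sin θ − e = -20.336832 − 8 = -28.336832
x = r cos θ + √(L² − h²) = 45.677273 + √(59049.0 − 802.9761) = 45.677273 + 241.342130 = 287.019403

287.0194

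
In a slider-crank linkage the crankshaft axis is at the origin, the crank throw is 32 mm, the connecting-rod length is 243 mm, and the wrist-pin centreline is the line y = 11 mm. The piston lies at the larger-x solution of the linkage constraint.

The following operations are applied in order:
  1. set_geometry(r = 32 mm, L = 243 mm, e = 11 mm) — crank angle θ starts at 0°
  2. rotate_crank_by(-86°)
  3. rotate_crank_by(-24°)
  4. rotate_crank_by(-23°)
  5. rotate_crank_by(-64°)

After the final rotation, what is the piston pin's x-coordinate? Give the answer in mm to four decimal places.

212.3927

set_geometry: r = 32 mm, L = 243 mm, e = 11 mm; θ ← 0°
rotate_crank_by(-86°): θ ← 0° -86° = -86°
rotate_crank_by(-24°): θ ← -86° -24° = -110°
rotate_crank_by(-23°): θ ← -110° -23° = -133°
rotate_crank_by(-64°): θ ← -133° -64° = -197°
crank pin P = (r cos θ, r sin θ) = (-30.601752, 9.355895)
h = r sin θ − e = 9.355895 − 11 = -1.644105
x = r cos θ + √(L² − h²) = -30.601752 + √(59049.0 − 2.7031) = -30.601752 + 242.994438 = 212.392686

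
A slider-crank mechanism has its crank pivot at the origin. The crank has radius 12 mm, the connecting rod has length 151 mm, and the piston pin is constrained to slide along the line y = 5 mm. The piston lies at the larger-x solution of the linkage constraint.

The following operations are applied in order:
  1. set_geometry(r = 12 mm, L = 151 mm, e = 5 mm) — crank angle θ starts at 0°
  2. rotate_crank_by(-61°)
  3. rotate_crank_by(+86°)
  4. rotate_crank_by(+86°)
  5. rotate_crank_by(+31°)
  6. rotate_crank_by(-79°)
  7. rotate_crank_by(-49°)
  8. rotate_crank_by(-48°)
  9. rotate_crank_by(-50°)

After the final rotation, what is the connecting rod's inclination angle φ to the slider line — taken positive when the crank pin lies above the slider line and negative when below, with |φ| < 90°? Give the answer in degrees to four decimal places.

-6.4391

set_geometry: r = 12 mm, L = 151 mm, e = 5 mm; θ ← 0°
rotate_crank_by(-61°): θ ← 0° -61° = -61°
rotate_crank_by(+86°): θ ← -61° +86° = 25°
rotate_crank_by(+86°): θ ← 25° +86° = 111°
rotate_crank_by(+31°): θ ← 111° +31° = 142°
rotate_crank_by(-79°): θ ← 142° -79° = 63°
rotate_crank_by(-49°): θ ← 63° -49° = 14°
rotate_crank_by(-48°): θ ← 14° -48° = -34°
rotate_crank_by(-50°): θ ← -34° -50° = -84°
crank pin P = (r cos θ, r sin θ) = (1.254342, -11.934263)
h = r sin θ − e = -11.934263 − 5 = -16.934263
sin φ = h / L = -16.934263 / 151 = -0.11214744
φ = arcsin(-0.11214744) = -6.439121°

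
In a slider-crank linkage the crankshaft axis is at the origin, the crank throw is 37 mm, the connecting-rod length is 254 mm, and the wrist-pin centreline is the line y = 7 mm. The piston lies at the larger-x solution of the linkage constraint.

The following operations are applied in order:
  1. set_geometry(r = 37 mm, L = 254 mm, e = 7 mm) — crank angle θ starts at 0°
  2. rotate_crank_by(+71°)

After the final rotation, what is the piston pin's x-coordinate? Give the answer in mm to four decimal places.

set_geometry: r = 37 mm, L = 254 mm, e = 7 mm; θ ← 0°
rotate_crank_by(+71°): θ ← 0° +71° = 71°
crank pin P = (r cos θ, r sin θ) = (12.046022, 34.984187)
h = r sin θ − e = 34.984187 − 7 = 27.984187
x = r cos θ + √(L² − h²) = 12.046022 + √(64516.0 − 783.1147) = 12.046022 + 252.453729 = 264.499751

264.4998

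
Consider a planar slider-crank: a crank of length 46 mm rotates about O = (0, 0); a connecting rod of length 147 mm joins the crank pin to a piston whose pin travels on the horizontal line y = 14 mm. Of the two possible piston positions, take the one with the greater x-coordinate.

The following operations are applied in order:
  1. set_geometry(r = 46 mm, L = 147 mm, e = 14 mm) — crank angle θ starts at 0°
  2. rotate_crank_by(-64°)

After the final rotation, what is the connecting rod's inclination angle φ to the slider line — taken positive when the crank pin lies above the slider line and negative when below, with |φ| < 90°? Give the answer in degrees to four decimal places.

-22.1166

set_geometry: r = 46 mm, L = 147 mm, e = 14 mm; θ ← 0°
rotate_crank_by(-64°): θ ← 0° -64° = -64°
crank pin P = (r cos θ, r sin θ) = (20.165073, -41.344526)
h = r sin θ − e = -41.344526 − 14 = -55.344526
sin φ = h / L = -55.344526 / 147 = -0.37649338
φ = arcsin(-0.37649338) = -22.116643°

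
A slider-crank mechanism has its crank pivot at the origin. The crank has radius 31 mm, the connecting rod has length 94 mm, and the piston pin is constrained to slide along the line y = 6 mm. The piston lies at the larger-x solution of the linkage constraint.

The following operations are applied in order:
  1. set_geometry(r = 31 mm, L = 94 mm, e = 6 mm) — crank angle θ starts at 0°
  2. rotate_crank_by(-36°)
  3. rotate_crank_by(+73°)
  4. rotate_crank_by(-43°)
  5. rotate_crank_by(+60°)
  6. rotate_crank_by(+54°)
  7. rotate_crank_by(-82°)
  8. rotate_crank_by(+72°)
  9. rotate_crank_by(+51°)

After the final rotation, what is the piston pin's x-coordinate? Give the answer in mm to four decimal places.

66.8980

set_geometry: r = 31 mm, L = 94 mm, e = 6 mm; θ ← 0°
rotate_crank_by(-36°): θ ← 0° -36° = -36°
rotate_crank_by(+73°): θ ← -36° +73° = 37°
rotate_crank_by(-43°): θ ← 37° -43° = -6°
rotate_crank_by(+60°): θ ← -6° +60° = 54°
rotate_crank_by(+54°): θ ← 54° +54° = 108°
rotate_crank_by(-82°): θ ← 108° -82° = 26°
rotate_crank_by(+72°): θ ← 26° +72° = 98°
rotate_crank_by(+51°): θ ← 98° +51° = 149°
crank pin P = (r cos θ, r sin θ) = (-26.572186, 15.966180)
h = r sin θ − e = 15.966180 − 6 = 9.966180
x = r cos θ + √(L² − h²) = -26.572186 + √(8836.0 − 99.3248) = -26.572186 + 93.470184 = 66.897997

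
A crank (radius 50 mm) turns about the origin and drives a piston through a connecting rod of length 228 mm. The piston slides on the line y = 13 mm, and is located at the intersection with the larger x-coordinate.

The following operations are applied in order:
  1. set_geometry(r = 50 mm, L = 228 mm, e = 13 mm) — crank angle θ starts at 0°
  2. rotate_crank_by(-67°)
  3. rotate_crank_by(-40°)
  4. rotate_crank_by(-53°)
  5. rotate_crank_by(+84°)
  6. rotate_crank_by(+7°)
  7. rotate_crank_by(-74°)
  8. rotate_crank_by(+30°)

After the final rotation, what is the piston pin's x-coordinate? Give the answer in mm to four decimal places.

200.6906

set_geometry: r = 50 mm, L = 228 mm, e = 13 mm; θ ← 0°
rotate_crank_by(-67°): θ ← 0° -67° = -67°
rotate_crank_by(-40°): θ ← -67° -40° = -107°
rotate_crank_by(-53°): θ ← -107° -53° = -160°
rotate_crank_by(+84°): θ ← -160° +84° = -76°
rotate_crank_by(+7°): θ ← -76° +7° = -69°
rotate_crank_by(-74°): θ ← -69° -74° = -143°
rotate_crank_by(+30°): θ ← -143° +30° = -113°
crank pin P = (r cos θ, r sin θ) = (-19.536556, -46.025243)
h = r sin θ − e = -46.025243 − 13 = -59.025243
x = r cos θ + √(L² − h²) = -19.536556 + √(51984.0 − 3483.9793) = -19.536556 + 220.227203 = 200.690646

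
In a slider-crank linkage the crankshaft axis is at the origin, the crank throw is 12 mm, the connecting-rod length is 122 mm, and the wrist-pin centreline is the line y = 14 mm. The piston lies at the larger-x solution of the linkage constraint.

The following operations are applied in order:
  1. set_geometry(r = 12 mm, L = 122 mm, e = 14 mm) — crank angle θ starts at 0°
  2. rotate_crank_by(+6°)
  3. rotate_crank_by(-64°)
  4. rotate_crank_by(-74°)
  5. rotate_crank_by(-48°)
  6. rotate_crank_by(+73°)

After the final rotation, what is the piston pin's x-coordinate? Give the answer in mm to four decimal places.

115.8020

set_geometry: r = 12 mm, L = 122 mm, e = 14 mm; θ ← 0°
rotate_crank_by(+6°): θ ← 0° +6° = 6°
rotate_crank_by(-64°): θ ← 6° -64° = -58°
rotate_crank_by(-74°): θ ← -58° -74° = -132°
rotate_crank_by(-48°): θ ← -132° -48° = -180°
rotate_crank_by(+73°): θ ← -180° +73° = -107°
crank pin P = (r cos θ, r sin θ) = (-3.508460, -11.475657)
h = r sin θ − e = -11.475657 − 14 = -25.475657
x = r cos θ + √(L² − h²) = -3.508460 + √(14884.0 − 649.0091) = -3.508460 + 119.310481 = 115.802021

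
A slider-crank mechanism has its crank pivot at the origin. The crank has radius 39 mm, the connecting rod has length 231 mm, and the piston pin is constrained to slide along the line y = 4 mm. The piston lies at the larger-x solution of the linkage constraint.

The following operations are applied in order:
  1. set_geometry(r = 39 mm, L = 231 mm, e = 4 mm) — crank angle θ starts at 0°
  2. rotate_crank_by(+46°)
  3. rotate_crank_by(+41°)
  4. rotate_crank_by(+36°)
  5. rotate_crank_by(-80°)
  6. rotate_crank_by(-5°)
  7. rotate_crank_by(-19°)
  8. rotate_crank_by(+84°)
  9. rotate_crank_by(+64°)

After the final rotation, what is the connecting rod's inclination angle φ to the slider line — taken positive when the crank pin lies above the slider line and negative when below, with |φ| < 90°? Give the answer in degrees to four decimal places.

1.1840

set_geometry: r = 39 mm, L = 231 mm, e = 4 mm; θ ← 0°
rotate_crank_by(+46°): θ ← 0° +46° = 46°
rotate_crank_by(+41°): θ ← 46° +41° = 87°
rotate_crank_by(+36°): θ ← 87° +36° = 123°
rotate_crank_by(-80°): θ ← 123° -80° = 43°
rotate_crank_by(-5°): θ ← 43° -5° = 38°
rotate_crank_by(-19°): θ ← 38° -19° = 19°
rotate_crank_by(+84°): θ ← 19° +84° = 103°
rotate_crank_by(+64°): θ ← 103° +64° = 167°
crank pin P = (r cos θ, r sin θ) = (-38.000433, 8.773091)
h = r sin θ − e = 8.773091 − 4 = 4.773091
sin φ = h / L = 4.773091 / 231 = 0.02066273
φ = arcsin(0.02066273) = 1.183972°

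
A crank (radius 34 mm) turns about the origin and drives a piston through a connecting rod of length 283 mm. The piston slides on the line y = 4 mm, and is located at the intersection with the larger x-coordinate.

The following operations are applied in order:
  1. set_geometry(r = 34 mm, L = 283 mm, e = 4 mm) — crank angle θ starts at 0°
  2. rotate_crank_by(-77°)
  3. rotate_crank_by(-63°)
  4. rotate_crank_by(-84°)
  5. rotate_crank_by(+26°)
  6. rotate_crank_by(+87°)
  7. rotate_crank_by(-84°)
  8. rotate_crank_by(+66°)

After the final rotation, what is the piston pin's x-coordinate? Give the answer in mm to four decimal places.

259.9631

set_geometry: r = 34 mm, L = 283 mm, e = 4 mm; θ ← 0°
rotate_crank_by(-77°): θ ← 0° -77° = -77°
rotate_crank_by(-63°): θ ← -77° -63° = -140°
rotate_crank_by(-84°): θ ← -140° -84° = -224°
rotate_crank_by(+26°): θ ← -224° +26° = -198°
rotate_crank_by(+87°): θ ← -198° +87° = -111°
rotate_crank_by(-84°): θ ← -111° -84° = -195°
rotate_crank_by(+66°): θ ← -195° +66° = -129°
crank pin P = (r cos θ, r sin θ) = (-21.396893, -26.422963)
h = r sin θ − e = -26.422963 − 4 = -30.422963
x = r cos θ + √(L² − h²) = -21.396893 + √(80089.0 − 925.5567) = -21.396893 + 281.359989 = 259.963096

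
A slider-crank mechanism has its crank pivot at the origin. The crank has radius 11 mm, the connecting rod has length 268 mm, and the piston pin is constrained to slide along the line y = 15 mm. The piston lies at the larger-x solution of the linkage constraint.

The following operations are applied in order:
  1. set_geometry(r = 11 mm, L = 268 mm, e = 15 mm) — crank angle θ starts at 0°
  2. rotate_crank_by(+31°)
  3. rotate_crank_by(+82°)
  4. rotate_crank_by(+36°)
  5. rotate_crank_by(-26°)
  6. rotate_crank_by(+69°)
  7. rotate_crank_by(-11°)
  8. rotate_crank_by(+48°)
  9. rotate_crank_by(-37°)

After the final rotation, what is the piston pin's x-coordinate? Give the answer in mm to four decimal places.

256.6823

set_geometry: r = 11 mm, L = 268 mm, e = 15 mm; θ ← 0°
rotate_crank_by(+31°): θ ← 0° +31° = 31°
rotate_crank_by(+82°): θ ← 31° +82° = 113°
rotate_crank_by(+36°): θ ← 113° +36° = 149°
rotate_crank_by(-26°): θ ← 149° -26° = 123°
rotate_crank_by(+69°): θ ← 123° +69° = 192°
rotate_crank_by(-11°): θ ← 192° -11° = 181°
rotate_crank_by(+48°): θ ← 181° +48° = 229°
rotate_crank_by(-37°): θ ← 229° -37° = 192°
crank pin P = (r cos θ, r sin θ) = (-10.759624, -2.287029)
h = r sin θ − e = -2.287029 − 15 = -17.287029
x = r cos θ + √(L² − h²) = -10.759624 + √(71824.0 − 298.8414) = -10.759624 + 267.441879 = 256.682255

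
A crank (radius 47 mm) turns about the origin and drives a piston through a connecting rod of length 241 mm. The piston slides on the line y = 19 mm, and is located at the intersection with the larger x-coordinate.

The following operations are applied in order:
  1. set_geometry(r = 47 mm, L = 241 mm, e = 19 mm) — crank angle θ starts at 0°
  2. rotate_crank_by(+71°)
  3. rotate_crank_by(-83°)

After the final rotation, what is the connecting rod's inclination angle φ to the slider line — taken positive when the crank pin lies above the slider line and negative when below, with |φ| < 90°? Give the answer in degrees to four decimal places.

-6.8566

set_geometry: r = 47 mm, L = 241 mm, e = 19 mm; θ ← 0°
rotate_crank_by(+71°): θ ← 0° +71° = 71°
rotate_crank_by(-83°): θ ← 71° -83° = -12°
crank pin P = (r cos θ, r sin θ) = (45.972937, -9.771849)
h = r sin θ − e = -9.771849 − 19 = -28.771849
sin φ = h / L = -28.771849 / 241 = -0.11938527
φ = arcsin(-0.11938527) = -6.856626°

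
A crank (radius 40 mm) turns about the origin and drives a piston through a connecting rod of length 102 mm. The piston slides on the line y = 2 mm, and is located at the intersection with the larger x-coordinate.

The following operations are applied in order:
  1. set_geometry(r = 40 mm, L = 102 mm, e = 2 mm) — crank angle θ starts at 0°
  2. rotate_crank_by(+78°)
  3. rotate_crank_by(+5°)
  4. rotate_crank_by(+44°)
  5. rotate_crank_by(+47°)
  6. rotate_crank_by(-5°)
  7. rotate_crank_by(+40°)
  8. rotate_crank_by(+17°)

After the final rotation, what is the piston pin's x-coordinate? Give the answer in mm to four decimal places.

69.4607

set_geometry: r = 40 mm, L = 102 mm, e = 2 mm; θ ← 0°
rotate_crank_by(+78°): θ ← 0° +78° = 78°
rotate_crank_by(+5°): θ ← 78° +5° = 83°
rotate_crank_by(+44°): θ ← 83° +44° = 127°
rotate_crank_by(+47°): θ ← 127° +47° = 174°
rotate_crank_by(-5°): θ ← 174° -5° = 169°
rotate_crank_by(+40°): θ ← 169° +40° = 209°
rotate_crank_by(+17°): θ ← 209° +17° = 226°
crank pin P = (r cos θ, r sin θ) = (-27.786335, -28.773592)
h = r sin θ − e = -28.773592 − 2 = -30.773592
x = r cos θ + √(L² − h²) = -27.786335 + √(10404.0 − 947.0140) = -27.786335 + 97.247036 = 69.460701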